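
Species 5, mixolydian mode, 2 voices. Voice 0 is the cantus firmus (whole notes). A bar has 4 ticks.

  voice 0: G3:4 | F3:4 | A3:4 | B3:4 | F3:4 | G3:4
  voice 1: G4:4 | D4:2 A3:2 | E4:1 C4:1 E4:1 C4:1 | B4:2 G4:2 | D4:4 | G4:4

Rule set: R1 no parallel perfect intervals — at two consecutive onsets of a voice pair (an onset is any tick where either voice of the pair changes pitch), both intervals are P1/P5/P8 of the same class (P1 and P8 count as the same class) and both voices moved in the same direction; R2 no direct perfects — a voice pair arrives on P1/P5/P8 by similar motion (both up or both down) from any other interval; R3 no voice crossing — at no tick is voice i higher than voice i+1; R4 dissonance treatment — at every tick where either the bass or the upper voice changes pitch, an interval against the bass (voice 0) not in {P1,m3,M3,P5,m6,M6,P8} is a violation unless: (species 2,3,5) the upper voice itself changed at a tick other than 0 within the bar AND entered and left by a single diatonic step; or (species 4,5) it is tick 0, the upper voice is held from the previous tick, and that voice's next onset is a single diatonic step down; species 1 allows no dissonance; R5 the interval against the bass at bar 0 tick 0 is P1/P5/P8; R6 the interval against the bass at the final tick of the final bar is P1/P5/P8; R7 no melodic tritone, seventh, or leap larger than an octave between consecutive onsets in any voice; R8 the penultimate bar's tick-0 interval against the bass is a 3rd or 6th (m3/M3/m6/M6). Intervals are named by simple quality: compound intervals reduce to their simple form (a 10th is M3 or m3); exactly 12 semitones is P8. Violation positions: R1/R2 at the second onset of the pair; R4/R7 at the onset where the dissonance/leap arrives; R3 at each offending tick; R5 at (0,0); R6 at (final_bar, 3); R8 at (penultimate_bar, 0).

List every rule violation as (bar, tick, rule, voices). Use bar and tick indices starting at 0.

bar 0: v0=G3 v1=G4 downbeat P8
bar 1: v0=F3 v1=D4 downbeat M6
bar 2: v0=A3 v1=E4 downbeat P5
bar 3: v0=B3 v1=B4 downbeat P8
bar 4: v0=F3 v1=D4 downbeat M6
bar 5: v0=G3 v1=G4 downbeat P8
  -> R2 @ bar 2 tick 0 v(0, 1): F3/A3 M3 -> A3/E4 P5 similar
  -> R2 @ bar 3 tick 0 v(0, 1): A3/C4 m3 -> B3/B4 P8 similar
  -> R7 @ bar 3 tick 0 v(1,): C4->B4 leap 11st
  -> R7 @ bar 4 tick 0 v(0,): B3->F3 leap 6st
  -> R2 @ bar 5 tick 0 v(0, 1): F3/D4 M6 -> G3/G4 P8 similar

(2, 0, R2, (0, 1))
(3, 0, R2, (0, 1))
(3, 0, R7, (1,))
(4, 0, R7, (0,))
(5, 0, R2, (0, 1))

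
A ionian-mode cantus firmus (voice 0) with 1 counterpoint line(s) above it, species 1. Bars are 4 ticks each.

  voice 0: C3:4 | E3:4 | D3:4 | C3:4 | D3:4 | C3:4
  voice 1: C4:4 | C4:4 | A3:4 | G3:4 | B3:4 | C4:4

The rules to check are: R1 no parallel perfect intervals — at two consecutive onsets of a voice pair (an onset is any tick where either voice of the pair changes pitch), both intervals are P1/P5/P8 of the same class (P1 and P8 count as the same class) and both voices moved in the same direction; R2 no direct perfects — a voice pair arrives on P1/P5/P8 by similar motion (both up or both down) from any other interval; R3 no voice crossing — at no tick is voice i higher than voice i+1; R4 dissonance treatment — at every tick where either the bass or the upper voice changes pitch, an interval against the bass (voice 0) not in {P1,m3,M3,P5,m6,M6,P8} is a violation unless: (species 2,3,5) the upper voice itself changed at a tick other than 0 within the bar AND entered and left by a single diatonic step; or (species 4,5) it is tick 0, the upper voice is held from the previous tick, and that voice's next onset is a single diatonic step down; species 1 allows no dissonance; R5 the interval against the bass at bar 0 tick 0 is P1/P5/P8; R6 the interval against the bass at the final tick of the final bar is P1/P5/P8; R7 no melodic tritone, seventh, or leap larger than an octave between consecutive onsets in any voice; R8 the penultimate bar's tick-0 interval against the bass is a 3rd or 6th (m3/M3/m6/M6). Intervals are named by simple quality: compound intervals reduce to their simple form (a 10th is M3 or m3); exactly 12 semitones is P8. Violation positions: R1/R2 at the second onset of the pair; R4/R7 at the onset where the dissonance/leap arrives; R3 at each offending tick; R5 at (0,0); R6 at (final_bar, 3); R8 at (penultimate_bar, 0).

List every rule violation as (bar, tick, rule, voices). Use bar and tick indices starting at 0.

bar 0: v0=C3 v1=C4 downbeat P8
bar 1: v0=E3 v1=C4 downbeat m6
bar 2: v0=D3 v1=A3 downbeat P5
bar 3: v0=C3 v1=G3 downbeat P5
bar 4: v0=D3 v1=B3 downbeat M6
bar 5: v0=C3 v1=C4 downbeat P8
  -> R2 @ bar 2 tick 0 v(0, 1): E3/C4 m6 -> D3/A3 P5 similar
  -> R1 @ bar 3 tick 0 v(0, 1): D3/A3 P5 -> C3/G3 P5 similar

(2, 0, R2, (0, 1))
(3, 0, R1, (0, 1))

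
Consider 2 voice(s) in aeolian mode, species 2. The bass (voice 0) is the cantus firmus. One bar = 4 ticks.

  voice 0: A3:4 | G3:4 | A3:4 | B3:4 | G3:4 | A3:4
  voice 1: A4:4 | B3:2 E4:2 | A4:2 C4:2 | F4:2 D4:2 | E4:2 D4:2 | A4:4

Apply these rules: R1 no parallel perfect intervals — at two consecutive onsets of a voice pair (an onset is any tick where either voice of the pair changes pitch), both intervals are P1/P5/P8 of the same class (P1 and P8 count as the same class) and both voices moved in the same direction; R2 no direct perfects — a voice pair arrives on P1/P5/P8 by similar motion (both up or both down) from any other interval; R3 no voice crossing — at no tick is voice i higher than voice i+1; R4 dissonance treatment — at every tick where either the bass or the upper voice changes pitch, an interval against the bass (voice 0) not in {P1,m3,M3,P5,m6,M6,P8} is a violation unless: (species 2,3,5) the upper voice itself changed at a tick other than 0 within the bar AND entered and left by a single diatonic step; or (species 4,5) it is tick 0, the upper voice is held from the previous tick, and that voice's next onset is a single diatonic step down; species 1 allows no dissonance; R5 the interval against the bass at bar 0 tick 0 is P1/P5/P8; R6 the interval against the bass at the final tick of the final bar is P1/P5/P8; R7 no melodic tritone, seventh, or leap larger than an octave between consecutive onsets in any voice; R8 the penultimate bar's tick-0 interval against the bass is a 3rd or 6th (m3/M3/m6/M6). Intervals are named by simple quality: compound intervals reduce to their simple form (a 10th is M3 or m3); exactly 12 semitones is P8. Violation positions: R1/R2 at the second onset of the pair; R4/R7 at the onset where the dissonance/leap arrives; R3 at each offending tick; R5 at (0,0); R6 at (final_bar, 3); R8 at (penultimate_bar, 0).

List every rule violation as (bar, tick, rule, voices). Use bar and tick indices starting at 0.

bar 0: v0=A3 v1=A4 downbeat P8
bar 1: v0=G3 v1=B3 downbeat M3
bar 2: v0=A3 v1=A4 downbeat P8
bar 3: v0=B3 v1=F4 downbeat TT
bar 4: v0=G3 v1=E4 downbeat M6
bar 5: v0=A3 v1=A4 downbeat P8
  -> R7 @ bar 1 tick 0 v(1,): A4->B3 leap 10st
  -> R2 @ bar 2 tick 0 v(0, 1): G3/E4 M6 -> A3/A4 P8 similar
  -> R4 @ bar 3 tick 0 v(0, 1): B3/F4 TT untreated
  -> R2 @ bar 5 tick 0 v(0, 1): G3/D4 P5 -> A3/A4 P8 similar

(1, 0, R7, (1,))
(2, 0, R2, (0, 1))
(3, 0, R4, (0, 1))
(5, 0, R2, (0, 1))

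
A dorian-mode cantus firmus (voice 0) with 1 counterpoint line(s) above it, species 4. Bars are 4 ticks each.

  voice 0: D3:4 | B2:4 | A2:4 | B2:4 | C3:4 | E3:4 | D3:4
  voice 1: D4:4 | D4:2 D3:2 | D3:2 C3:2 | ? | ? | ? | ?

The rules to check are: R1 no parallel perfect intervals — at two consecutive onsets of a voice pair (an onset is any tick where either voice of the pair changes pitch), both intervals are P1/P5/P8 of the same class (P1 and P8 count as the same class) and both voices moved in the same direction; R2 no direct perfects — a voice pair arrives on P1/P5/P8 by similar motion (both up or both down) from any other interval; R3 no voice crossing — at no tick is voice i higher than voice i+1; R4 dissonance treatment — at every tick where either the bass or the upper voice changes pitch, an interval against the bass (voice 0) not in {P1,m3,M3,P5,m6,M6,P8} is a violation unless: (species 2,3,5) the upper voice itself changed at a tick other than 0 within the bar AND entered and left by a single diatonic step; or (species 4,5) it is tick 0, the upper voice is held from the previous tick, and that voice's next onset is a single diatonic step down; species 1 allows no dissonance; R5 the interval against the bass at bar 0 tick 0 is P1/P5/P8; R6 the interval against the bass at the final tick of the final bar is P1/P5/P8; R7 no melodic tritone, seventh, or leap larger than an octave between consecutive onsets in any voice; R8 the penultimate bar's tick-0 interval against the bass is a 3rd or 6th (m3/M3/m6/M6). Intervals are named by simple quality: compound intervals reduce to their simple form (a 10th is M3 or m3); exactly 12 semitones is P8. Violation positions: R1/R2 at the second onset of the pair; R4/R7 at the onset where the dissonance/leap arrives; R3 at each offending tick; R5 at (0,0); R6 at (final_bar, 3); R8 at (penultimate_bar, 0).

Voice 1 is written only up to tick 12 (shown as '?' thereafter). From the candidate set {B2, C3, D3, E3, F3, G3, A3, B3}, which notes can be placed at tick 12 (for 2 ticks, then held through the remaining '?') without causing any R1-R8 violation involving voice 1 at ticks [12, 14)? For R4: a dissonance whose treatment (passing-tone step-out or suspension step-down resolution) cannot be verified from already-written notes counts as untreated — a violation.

{B2, D3, G3}

B2: legal
C3: violates R4
D3: legal
E3: violates R4
F3: violates R4
G3: legal
A3: violates R4
B3: violates R2,R7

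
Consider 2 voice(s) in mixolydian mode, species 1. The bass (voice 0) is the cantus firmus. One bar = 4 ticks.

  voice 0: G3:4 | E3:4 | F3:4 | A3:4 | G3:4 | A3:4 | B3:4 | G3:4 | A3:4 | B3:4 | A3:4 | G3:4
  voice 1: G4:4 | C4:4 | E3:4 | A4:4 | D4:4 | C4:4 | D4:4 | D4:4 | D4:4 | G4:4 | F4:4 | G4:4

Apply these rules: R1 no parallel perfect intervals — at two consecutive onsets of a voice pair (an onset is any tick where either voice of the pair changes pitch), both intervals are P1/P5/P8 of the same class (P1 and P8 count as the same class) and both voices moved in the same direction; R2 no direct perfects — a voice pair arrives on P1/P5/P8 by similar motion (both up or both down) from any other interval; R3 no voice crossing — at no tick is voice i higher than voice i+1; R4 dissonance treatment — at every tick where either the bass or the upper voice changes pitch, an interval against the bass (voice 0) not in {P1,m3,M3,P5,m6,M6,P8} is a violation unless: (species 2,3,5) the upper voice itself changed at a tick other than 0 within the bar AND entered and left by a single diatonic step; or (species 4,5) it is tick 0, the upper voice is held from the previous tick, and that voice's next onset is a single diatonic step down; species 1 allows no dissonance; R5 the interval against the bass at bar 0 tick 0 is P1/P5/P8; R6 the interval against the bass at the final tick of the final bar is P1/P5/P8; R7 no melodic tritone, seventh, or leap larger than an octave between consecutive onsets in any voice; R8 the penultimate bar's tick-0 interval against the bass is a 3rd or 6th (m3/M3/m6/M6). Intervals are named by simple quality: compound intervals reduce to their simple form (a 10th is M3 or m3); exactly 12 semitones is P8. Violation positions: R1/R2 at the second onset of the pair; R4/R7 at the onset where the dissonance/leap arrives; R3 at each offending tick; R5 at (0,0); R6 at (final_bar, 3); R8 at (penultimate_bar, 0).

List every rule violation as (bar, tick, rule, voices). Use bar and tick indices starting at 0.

(2, 0, R3, (0, 1))
(2, 0, R4, (0, 1))
(2, 1, R3, (0, 1))
(2, 2, R3, (0, 1))
(2, 3, R3, (0, 1))
(3, 0, R2, (0, 1))
(3, 0, R7, (1,))
(4, 0, R2, (0, 1))
(8, 0, R4, (0, 1))

bar 0: v0=G3 v1=G4 downbeat P8
bar 1: v0=E3 v1=C4 downbeat m6
bar 2: v0=F3 v1=E3 downbeat m2
bar 3: v0=A3 v1=A4 downbeat P8
bar 4: v0=G3 v1=D4 downbeat P5
bar 5: v0=A3 v1=C4 downbeat m3
bar 6: v0=B3 v1=D4 downbeat m3
bar 7: v0=G3 v1=D4 downbeat P5
bar 8: v0=A3 v1=D4 downbeat P4
bar 9: v0=B3 v1=G4 downbeat m6
bar 10: v0=A3 v1=F4 downbeat m6
bar 11: v0=G3 v1=G4 downbeat P8
  -> R3 @ bar 2 tick 0 v(0, 1): F3 above E3
  -> R4 @ bar 2 tick 0 v(0, 1): F3/E3 m2 untreated
  -> R3 @ bar 2 tick 1 v(0, 1): F3 above E3
  -> R3 @ bar 2 tick 2 v(0, 1): F3 above E3
  -> R3 @ bar 2 tick 3 v(0, 1): F3 above E3
  -> R2 @ bar 3 tick 0 v(0, 1): F3/E3 m2 -> A3/A4 P8 similar
  -> R7 @ bar 3 tick 0 v(1,): E3->A4 leap 17st
  -> R2 @ bar 4 tick 0 v(0, 1): A3/A4 P8 -> G3/D4 P5 similar
  -> R4 @ bar 8 tick 0 v(0, 1): A3/D4 P4 untreated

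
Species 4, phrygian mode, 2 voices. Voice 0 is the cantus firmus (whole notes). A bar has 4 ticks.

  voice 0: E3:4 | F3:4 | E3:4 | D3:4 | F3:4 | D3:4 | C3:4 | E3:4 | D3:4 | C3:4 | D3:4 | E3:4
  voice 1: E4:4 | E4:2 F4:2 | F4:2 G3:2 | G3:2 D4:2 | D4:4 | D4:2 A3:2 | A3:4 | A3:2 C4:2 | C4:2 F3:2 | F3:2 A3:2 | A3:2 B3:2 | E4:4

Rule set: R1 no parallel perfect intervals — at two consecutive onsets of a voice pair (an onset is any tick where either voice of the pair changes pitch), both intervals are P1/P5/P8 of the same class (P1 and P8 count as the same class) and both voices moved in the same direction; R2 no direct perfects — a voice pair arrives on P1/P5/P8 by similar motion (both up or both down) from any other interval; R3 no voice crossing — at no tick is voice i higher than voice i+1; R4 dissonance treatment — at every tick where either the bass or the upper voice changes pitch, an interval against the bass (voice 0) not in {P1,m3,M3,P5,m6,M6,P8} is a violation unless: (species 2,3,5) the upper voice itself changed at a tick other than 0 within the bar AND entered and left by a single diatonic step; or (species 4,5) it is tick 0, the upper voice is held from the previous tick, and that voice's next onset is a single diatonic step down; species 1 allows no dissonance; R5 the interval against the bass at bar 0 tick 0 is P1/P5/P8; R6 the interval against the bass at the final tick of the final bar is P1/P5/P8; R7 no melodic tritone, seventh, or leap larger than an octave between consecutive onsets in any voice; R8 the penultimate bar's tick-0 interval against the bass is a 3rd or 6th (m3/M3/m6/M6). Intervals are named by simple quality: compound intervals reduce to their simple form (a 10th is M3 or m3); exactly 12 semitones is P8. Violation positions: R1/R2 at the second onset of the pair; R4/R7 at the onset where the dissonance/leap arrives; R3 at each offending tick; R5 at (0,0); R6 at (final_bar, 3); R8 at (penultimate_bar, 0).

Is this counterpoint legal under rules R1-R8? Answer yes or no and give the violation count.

No (9 violations)

bar 0: v0=E3 v1=E4 (P8)
bar 1: v0=F3 v1=E4 (M7)
bar 2: v0=E3 v1=F4 (m2)
bar 3: v0=D3 v1=G3 (P4)
bar 4: v0=F3 v1=D4 (M6)
bar 5: v0=D3 v1=D4 (P8)
bar 6: v0=C3 v1=A3 (M6)
bar 7: v0=E3 v1=A3 (P4)
bar 8: v0=D3 v1=C4 (m7)
bar 9: v0=C3 v1=F3 (P4)
bar 10: v0=D3 v1=A3 (P5)
bar 11: v0=E3 v1=E4 (P8)
  R4 @ bar1.0: F3/E4 M7 untreated
  R4 @ bar2.0: E3/F4 m2 untreated
  R7 @ bar2.2: F4->G3 leap 10st
  R4 @ bar3.0: D3/G3 P4 untreated
  R4 @ bar7.0: E3/A3 P4 untreated
  R4 @ bar8.0: D3/C4 m7 untreated
  R4 @ bar9.0: C3/F3 P4 untreated
  R8 @ bar10.0: penult P5 not 3rd/6th
  R2 @ bar11.0: D3/B3 M6 -> E3/E4 P8 similar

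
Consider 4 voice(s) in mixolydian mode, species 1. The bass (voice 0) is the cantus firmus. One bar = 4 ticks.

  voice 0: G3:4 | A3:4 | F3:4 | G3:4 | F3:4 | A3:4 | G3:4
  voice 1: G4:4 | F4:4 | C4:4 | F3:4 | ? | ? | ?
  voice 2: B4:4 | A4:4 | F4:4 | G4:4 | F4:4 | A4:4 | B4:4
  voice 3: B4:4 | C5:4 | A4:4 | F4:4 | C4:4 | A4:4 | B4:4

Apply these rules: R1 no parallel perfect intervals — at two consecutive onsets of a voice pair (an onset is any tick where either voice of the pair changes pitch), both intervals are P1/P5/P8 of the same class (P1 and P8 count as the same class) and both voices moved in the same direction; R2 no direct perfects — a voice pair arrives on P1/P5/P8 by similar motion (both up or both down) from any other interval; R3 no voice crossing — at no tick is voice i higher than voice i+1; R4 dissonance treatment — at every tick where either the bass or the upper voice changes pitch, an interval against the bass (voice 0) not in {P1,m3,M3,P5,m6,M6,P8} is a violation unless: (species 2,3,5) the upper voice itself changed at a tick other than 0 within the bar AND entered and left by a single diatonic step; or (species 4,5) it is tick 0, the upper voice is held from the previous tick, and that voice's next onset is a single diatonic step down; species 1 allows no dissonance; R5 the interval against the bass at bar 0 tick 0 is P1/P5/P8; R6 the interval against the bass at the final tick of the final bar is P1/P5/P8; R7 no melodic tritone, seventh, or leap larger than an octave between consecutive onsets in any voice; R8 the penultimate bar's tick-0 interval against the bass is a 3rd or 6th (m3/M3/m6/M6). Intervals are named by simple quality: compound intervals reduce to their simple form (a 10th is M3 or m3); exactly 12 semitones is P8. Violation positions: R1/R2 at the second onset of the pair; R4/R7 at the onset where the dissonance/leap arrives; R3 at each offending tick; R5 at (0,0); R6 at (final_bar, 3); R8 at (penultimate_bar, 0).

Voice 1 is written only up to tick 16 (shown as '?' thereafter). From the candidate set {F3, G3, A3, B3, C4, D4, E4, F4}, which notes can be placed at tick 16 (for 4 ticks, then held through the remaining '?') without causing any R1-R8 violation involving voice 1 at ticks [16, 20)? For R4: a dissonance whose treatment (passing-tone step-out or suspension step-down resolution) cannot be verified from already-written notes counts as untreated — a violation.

{A3, C4, D4, F3, F4}

F3: legal
G3: violates R4
A3: legal
B3: violates R4,R7
C4: legal
D4: legal
E4: violates R4,R7
F4: legal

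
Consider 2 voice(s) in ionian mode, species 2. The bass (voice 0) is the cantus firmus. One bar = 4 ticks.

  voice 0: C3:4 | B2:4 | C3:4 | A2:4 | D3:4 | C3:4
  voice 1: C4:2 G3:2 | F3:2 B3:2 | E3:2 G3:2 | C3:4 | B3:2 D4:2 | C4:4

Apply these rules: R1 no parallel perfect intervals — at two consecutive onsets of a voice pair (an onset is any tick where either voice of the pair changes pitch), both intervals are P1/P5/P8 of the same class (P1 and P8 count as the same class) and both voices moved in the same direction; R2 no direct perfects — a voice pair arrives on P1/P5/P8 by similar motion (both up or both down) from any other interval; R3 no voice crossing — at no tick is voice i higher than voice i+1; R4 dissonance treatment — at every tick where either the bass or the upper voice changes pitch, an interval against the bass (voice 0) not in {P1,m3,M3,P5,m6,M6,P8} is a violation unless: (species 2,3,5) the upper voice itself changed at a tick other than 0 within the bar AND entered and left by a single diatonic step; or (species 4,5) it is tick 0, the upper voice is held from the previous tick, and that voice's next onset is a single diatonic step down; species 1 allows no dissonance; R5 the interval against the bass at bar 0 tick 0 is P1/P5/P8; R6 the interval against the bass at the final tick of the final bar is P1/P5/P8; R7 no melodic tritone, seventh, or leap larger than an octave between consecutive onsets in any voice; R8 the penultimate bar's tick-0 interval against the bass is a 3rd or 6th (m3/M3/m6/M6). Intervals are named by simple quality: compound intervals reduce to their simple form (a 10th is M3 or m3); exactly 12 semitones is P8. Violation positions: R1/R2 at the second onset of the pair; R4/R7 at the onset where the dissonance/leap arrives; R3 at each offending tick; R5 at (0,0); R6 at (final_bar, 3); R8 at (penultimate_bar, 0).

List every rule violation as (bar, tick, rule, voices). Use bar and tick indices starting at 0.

bar 0: v0=C3 v1=C4 downbeat P8
bar 1: v0=B2 v1=F3 downbeat TT
bar 2: v0=C3 v1=E3 downbeat M3
bar 3: v0=A2 v1=C3 downbeat m3
bar 4: v0=D3 v1=B3 downbeat M6
bar 5: v0=C3 v1=C4 downbeat P8
  -> R4 @ bar 1 tick 0 v(0, 1): B2/F3 TT untreated
  -> R7 @ bar 1 tick 2 v(1,): F3->B3 leap 6st
  -> R7 @ bar 4 tick 0 v(1,): C3->B3 leap 11st
  -> R1 @ bar 5 tick 0 v(0, 1): D3/D4 P8 -> C3/C4 P8 similar

(1, 0, R4, (0, 1))
(1, 2, R7, (1,))
(4, 0, R7, (1,))
(5, 0, R1, (0, 1))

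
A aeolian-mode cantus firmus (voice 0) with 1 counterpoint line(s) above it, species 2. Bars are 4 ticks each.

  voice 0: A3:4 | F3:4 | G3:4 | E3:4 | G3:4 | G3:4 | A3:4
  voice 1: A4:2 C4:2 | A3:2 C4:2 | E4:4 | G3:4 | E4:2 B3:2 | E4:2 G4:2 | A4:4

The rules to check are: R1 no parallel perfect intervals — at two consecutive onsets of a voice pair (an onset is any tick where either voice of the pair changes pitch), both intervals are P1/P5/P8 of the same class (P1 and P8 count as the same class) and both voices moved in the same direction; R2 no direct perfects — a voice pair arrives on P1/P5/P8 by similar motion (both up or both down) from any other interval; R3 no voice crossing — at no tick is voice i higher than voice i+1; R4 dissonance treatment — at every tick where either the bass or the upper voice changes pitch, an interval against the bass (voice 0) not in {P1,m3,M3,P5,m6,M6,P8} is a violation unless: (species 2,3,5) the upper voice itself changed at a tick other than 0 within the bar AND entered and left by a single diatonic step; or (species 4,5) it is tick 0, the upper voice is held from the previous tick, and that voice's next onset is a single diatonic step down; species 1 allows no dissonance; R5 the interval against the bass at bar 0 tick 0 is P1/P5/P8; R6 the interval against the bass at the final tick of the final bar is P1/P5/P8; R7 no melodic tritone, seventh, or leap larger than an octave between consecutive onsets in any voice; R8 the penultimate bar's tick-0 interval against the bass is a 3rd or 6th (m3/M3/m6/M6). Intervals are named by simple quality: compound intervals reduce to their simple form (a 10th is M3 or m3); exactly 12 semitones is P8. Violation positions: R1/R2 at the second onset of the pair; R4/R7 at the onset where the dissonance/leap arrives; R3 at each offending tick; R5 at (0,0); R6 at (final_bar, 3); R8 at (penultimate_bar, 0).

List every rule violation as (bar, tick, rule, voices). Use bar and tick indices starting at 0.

(6, 0, R1, (0, 1))

bar 0: v0=A3 v1=A4 downbeat P8
bar 1: v0=F3 v1=A3 downbeat M3
bar 2: v0=G3 v1=E4 downbeat M6
bar 3: v0=E3 v1=G3 downbeat m3
bar 4: v0=G3 v1=E4 downbeat M6
bar 5: v0=G3 v1=E4 downbeat M6
bar 6: v0=A3 v1=A4 downbeat P8
  -> R1 @ bar 6 tick 0 v(0, 1): G3/G4 P8 -> A3/A4 P8 similar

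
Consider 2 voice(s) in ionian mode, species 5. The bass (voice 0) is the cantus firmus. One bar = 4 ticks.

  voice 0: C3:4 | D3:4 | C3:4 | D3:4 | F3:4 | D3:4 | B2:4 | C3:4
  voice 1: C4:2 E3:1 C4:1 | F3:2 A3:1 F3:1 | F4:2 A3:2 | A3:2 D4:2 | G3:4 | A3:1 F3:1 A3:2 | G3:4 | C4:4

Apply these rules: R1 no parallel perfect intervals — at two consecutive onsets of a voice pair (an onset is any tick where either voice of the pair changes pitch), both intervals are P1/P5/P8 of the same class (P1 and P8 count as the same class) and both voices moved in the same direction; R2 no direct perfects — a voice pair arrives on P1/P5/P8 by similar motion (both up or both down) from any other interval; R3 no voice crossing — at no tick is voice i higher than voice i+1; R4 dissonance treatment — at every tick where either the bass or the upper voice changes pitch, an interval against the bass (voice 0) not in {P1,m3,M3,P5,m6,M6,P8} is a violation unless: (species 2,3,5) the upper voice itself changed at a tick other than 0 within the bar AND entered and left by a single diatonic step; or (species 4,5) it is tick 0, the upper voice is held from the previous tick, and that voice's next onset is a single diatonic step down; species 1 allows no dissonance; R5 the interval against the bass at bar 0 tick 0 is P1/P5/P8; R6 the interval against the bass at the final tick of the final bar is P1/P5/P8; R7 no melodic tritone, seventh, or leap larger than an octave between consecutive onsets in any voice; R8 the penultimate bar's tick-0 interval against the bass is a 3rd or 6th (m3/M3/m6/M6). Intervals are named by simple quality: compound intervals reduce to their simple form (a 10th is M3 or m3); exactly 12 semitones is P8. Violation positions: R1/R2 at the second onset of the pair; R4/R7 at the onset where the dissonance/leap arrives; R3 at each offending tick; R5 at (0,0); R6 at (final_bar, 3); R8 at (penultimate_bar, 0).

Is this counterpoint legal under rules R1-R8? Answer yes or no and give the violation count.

No (3 violations)

bar 0: v0=C3 v1=C4 (P8)
bar 1: v0=D3 v1=F3 (m3)
bar 2: v0=C3 v1=F4 (P4)
bar 3: v0=D3 v1=A3 (P5)
bar 4: v0=F3 v1=G3 (M2)
bar 5: v0=D3 v1=A3 (P5)
bar 6: v0=B2 v1=G3 (m6)
bar 7: v0=C3 v1=C4 (P8)
  R4 @ bar2.0: C3/F4 P4 untreated
  R4 @ bar4.0: F3/G3 M2 untreated
  R2 @ bar7.0: B2/G3 m6 -> C3/C4 P8 similar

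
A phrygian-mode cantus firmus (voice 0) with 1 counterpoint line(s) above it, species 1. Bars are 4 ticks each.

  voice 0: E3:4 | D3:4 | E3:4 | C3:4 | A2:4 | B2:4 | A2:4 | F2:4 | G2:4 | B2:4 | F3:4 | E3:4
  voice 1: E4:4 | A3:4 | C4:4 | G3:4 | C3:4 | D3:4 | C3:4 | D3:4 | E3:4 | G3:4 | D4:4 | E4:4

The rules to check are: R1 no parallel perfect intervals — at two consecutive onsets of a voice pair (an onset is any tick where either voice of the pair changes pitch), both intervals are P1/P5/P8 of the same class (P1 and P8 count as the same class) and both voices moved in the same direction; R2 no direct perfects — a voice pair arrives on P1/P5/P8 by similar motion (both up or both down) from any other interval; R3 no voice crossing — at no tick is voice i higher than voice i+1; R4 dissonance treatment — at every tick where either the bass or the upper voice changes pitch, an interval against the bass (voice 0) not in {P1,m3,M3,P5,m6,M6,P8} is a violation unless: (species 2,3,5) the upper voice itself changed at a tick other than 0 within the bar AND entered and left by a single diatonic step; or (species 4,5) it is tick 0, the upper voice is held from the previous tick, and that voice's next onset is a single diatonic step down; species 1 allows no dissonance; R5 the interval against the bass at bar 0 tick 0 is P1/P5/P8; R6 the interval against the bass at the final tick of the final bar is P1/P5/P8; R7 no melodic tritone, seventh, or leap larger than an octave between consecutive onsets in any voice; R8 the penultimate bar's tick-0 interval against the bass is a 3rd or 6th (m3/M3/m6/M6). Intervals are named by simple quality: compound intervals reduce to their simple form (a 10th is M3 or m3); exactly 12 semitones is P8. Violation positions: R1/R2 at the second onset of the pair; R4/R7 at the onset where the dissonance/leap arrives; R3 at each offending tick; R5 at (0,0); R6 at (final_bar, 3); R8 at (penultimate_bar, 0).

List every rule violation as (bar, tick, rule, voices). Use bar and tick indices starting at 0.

bar 0: v0=E3 v1=E4 downbeat P8
bar 1: v0=D3 v1=A3 downbeat P5
bar 2: v0=E3 v1=C4 downbeat m6
bar 3: v0=C3 v1=G3 downbeat P5
bar 4: v0=A2 v1=C3 downbeat m3
bar 5: v0=B2 v1=D3 downbeat m3
bar 6: v0=A2 v1=C3 downbeat m3
bar 7: v0=F2 v1=D3 downbeat M6
bar 8: v0=G2 v1=E3 downbeat M6
bar 9: v0=B2 v1=G3 downbeat m6
bar 10: v0=F3 v1=D4 downbeat M6
bar 11: v0=E3 v1=E4 downbeat P8
  -> R2 @ bar 1 tick 0 v(0, 1): E3/E4 P8 -> D3/A3 P5 similar
  -> R2 @ bar 3 tick 0 v(0, 1): E3/C4 m6 -> C3/G3 P5 similar
  -> R7 @ bar 10 tick 0 v(0,): B2->F3 leap 6st

(1, 0, R2, (0, 1))
(3, 0, R2, (0, 1))
(10, 0, R7, (0,))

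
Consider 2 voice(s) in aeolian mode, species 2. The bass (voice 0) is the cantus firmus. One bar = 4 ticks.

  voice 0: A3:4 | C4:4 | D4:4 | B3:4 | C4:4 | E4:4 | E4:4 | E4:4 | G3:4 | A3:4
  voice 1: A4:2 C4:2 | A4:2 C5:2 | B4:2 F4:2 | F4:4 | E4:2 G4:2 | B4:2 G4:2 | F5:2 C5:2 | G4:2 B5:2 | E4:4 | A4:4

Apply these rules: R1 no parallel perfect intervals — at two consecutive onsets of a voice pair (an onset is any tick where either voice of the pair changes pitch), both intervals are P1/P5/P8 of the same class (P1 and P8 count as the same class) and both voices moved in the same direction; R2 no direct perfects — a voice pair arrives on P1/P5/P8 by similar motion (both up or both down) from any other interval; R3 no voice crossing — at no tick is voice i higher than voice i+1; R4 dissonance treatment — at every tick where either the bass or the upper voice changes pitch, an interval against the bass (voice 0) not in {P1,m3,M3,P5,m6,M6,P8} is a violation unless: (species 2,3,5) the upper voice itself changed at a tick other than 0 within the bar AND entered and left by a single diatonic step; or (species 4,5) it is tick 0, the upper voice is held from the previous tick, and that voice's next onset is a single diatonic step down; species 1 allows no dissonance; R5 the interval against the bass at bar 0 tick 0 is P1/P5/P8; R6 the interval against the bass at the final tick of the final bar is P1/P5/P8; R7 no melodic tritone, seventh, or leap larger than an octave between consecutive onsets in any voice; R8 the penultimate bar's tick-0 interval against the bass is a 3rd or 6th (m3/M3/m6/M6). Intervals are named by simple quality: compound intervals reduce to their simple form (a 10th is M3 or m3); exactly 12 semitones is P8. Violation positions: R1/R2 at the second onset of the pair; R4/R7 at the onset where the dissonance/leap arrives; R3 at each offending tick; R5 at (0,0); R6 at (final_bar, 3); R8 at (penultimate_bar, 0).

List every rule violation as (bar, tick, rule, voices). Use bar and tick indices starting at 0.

(2, 2, R7, (1,))
(3, 0, R4, (0, 1))
(5, 0, R1, (0, 1))
(6, 0, R4, (0, 1))
(6, 0, R7, (1,))
(7, 2, R7, (1,))
(8, 0, R7, (1,))
(9, 0, R2, (0, 1))

bar 0: v0=A3 v1=A4 downbeat P8
bar 1: v0=C4 v1=A4 downbeat M6
bar 2: v0=D4 v1=B4 downbeat M6
bar 3: v0=B3 v1=F4 downbeat TT
bar 4: v0=C4 v1=E4 downbeat M3
bar 5: v0=E4 v1=B4 downbeat P5
bar 6: v0=E4 v1=F5 downbeat m2
bar 7: v0=E4 v1=G4 downbeat m3
bar 8: v0=G3 v1=E4 downbeat M6
bar 9: v0=A3 v1=A4 downbeat P8
  -> R7 @ bar 2 tick 2 v(1,): B4->F4 leap 6st
  -> R4 @ bar 3 tick 0 v(0, 1): B3/F4 TT untreated
  -> R1 @ bar 5 tick 0 v(0, 1): C4/G4 P5 -> E4/B4 P5 similar
  -> R4 @ bar 6 tick 0 v(0, 1): E4/F5 m2 untreated
  -> R7 @ bar 6 tick 0 v(1,): G4->F5 leap 10st
  -> R7 @ bar 7 tick 2 v(1,): G4->B5 leap 16st
  -> R7 @ bar 8 tick 0 v(1,): B5->E4 leap 19st
  -> R2 @ bar 9 tick 0 v(0, 1): G3/E4 M6 -> A3/A4 P8 similar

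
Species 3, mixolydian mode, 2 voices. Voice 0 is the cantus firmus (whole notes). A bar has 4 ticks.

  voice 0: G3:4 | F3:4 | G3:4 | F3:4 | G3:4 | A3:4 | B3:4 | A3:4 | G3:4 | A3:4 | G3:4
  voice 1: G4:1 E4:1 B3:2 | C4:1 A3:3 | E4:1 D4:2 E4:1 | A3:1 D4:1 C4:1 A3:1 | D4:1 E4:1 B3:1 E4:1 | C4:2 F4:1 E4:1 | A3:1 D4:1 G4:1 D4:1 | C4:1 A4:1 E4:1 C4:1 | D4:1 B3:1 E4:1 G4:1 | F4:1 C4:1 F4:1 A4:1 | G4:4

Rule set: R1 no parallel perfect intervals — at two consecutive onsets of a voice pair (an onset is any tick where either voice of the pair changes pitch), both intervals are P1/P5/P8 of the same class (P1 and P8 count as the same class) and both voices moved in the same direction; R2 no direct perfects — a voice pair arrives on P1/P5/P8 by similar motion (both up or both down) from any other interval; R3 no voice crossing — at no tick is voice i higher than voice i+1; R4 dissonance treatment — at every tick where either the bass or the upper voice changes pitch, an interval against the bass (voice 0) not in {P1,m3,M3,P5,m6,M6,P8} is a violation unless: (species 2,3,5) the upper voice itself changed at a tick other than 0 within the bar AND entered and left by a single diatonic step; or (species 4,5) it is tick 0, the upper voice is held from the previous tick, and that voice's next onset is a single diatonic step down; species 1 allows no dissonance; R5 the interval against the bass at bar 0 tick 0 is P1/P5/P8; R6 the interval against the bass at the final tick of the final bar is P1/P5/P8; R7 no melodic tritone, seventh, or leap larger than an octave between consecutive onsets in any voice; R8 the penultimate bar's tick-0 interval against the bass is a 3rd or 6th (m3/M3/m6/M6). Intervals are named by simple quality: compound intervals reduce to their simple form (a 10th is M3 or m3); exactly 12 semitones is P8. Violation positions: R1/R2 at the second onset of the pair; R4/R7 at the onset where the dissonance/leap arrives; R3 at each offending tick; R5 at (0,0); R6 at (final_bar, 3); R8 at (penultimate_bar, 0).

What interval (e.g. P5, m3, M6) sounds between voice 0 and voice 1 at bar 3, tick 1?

voice 0=F3 voice 1=D4 -> M6

M6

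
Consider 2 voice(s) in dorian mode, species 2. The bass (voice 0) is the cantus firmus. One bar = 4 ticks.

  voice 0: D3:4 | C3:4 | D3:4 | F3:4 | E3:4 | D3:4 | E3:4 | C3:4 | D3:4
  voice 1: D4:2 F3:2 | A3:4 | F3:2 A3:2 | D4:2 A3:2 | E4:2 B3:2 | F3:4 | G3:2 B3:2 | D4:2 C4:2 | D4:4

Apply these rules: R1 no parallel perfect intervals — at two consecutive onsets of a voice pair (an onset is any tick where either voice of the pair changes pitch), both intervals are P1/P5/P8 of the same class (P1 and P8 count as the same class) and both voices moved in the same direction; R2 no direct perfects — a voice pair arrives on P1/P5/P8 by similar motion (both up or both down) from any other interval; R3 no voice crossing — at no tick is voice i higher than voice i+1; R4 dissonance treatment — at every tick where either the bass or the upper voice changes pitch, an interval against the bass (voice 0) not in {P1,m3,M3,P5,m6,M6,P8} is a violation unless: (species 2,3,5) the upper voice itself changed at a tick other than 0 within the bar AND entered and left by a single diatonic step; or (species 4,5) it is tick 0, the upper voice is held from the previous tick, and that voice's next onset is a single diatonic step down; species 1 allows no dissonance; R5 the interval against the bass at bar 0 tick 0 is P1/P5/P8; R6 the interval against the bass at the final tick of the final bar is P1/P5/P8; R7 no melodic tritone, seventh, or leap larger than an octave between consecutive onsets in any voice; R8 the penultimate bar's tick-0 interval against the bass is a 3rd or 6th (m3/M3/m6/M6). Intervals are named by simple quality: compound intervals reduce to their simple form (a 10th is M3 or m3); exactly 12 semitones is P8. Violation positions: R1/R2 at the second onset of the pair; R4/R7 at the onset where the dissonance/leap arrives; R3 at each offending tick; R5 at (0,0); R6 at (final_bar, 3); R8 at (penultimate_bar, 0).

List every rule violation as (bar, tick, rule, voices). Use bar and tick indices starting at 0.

bar 0: v0=D3 v1=D4 downbeat P8
bar 1: v0=C3 v1=A3 downbeat M6
bar 2: v0=D3 v1=F3 downbeat m3
bar 3: v0=F3 v1=D4 downbeat M6
bar 4: v0=E3 v1=E4 downbeat P8
bar 5: v0=D3 v1=F3 downbeat m3
bar 6: v0=E3 v1=G3 downbeat m3
bar 7: v0=C3 v1=D4 downbeat M2
bar 8: v0=D3 v1=D4 downbeat P8
  -> R7 @ bar 5 tick 0 v(1,): B3->F3 leap 6st
  -> R4 @ bar 7 tick 0 v(0, 1): C3/D4 M2 untreated
  -> R8 @ bar 7 tick 0 v(0, 1): penult M2 not 3rd/6th
  -> R1 @ bar 8 tick 0 v(0, 1): C3/C4 P8 -> D3/D4 P8 similar

(5, 0, R7, (1,))
(7, 0, R4, (0, 1))
(7, 0, R8, (0, 1))
(8, 0, R1, (0, 1))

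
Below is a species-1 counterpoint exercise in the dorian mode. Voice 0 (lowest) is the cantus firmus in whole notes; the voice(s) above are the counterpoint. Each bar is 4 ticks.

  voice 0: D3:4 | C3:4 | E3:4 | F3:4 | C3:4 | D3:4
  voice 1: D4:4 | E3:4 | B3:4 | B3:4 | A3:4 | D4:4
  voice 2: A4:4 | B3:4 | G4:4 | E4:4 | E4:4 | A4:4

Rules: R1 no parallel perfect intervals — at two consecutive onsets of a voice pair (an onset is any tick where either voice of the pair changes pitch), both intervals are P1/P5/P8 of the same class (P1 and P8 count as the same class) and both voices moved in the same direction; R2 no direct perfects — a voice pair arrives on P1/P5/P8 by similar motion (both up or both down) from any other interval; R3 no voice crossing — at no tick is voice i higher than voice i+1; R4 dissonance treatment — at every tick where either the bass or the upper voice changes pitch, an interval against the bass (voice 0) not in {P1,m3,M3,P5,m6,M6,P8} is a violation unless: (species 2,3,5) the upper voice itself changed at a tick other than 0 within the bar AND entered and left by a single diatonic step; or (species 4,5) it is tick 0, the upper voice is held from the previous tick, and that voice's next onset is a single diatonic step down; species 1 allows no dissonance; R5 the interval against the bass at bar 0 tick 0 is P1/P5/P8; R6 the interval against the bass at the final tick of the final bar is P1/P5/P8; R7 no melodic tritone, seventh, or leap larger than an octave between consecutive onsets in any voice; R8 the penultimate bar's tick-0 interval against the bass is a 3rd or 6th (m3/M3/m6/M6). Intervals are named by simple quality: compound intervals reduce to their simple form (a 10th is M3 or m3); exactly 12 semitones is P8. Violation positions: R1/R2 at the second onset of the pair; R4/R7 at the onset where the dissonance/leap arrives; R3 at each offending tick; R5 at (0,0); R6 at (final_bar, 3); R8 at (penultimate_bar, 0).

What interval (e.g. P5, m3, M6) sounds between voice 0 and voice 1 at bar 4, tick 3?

voice 0=C3 voice 1=A3 -> M6

M6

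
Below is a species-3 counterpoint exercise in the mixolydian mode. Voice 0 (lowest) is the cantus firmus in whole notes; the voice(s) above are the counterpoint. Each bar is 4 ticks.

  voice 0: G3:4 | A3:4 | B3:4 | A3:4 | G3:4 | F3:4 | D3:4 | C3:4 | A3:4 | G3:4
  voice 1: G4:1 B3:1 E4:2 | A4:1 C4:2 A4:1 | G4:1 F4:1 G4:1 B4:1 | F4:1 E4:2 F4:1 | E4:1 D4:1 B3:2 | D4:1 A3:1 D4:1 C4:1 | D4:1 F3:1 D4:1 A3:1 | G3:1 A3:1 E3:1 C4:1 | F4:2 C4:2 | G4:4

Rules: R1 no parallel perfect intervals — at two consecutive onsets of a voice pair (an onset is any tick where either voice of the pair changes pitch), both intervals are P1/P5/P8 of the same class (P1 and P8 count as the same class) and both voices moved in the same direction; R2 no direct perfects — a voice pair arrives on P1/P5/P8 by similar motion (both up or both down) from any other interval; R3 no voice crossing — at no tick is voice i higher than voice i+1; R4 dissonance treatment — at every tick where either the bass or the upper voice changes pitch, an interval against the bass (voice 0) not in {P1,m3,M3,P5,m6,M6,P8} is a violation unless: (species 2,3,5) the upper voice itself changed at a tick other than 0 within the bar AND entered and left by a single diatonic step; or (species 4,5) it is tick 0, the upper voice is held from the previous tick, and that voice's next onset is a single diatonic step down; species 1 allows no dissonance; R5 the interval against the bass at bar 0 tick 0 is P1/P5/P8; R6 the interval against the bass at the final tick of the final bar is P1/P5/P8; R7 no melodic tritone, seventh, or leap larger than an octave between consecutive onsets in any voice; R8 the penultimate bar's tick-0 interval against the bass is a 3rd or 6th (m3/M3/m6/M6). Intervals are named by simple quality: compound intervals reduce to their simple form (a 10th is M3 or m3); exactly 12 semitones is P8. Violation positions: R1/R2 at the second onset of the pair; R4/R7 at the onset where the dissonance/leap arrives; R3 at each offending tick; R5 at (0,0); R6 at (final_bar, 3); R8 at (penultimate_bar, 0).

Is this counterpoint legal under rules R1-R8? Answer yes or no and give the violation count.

No (3 violations)

bar 0: v0=G3 v1=G4 (P8)
bar 1: v0=A3 v1=A4 (P8)
bar 2: v0=B3 v1=G4 (m6)
bar 3: v0=A3 v1=F4 (m6)
bar 4: v0=G3 v1=E4 (M6)
bar 5: v0=F3 v1=D4 (M6)
bar 6: v0=D3 v1=D4 (P8)
bar 7: v0=C3 v1=G3 (P5)
bar 8: v0=A3 v1=F4 (m6)
bar 9: v0=G3 v1=G4 (P8)
  R2 @ bar1.0: G3/E4 M6 -> A3/A4 P8 similar
  R7 @ bar3.0: B4->F4 leap 6st
  R1 @ bar7.0: D3/A3 P5 -> C3/G3 P5 similar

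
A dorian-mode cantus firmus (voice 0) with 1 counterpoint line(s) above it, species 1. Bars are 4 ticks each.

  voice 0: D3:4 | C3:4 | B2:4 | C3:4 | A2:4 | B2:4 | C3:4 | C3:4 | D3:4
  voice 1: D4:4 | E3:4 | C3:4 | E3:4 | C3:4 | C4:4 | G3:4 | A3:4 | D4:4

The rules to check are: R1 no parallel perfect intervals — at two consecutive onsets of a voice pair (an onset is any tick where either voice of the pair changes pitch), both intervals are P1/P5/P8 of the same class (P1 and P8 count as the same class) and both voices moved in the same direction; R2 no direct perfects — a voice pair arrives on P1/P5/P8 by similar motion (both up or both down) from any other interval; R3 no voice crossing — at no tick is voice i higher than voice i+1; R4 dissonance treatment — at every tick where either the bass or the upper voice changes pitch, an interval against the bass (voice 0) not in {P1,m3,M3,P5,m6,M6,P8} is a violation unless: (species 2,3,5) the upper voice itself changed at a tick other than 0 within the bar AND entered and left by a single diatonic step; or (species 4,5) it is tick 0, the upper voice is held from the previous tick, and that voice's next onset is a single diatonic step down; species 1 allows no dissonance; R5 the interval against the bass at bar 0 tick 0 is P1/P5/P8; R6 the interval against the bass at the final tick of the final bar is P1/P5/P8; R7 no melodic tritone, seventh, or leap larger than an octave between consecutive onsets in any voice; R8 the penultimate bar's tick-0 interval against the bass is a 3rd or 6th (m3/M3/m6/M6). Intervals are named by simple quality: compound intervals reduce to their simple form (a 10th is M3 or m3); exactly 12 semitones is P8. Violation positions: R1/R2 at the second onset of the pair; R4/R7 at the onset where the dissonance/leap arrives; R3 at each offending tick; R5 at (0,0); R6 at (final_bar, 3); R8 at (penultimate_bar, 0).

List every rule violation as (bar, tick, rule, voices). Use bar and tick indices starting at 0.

bar 0: v0=D3 v1=D4 downbeat P8
bar 1: v0=C3 v1=E3 downbeat M3
bar 2: v0=B2 v1=C3 downbeat m2
bar 3: v0=C3 v1=E3 downbeat M3
bar 4: v0=A2 v1=C3 downbeat m3
bar 5: v0=B2 v1=C4 downbeat m2
bar 6: v0=C3 v1=G3 downbeat P5
bar 7: v0=C3 v1=A3 downbeat M6
bar 8: v0=D3 v1=D4 downbeat P8
  -> R7 @ bar 1 tick 0 v(1,): D4->E3 leap 10st
  -> R4 @ bar 2 tick 0 v(0, 1): B2/C3 m2 untreated
  -> R4 @ bar 5 tick 0 v(0, 1): B2/C4 m2 untreated
  -> R2 @ bar 8 tick 0 v(0, 1): C3/A3 M6 -> D3/D4 P8 similar

(1, 0, R7, (1,))
(2, 0, R4, (0, 1))
(5, 0, R4, (0, 1))
(8, 0, R2, (0, 1))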